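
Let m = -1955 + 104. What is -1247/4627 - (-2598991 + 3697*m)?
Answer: 43688771279/4627 ≈ 9.4421e+6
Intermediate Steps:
m = -1851
-1247/4627 - (-2598991 + 3697*m) = -1247/4627 - 3697/(1/(-703 - 1851)) = -1247*1/4627 - 3697/(1/(-2554)) = -1247/4627 - 3697/(-1/2554) = -1247/4627 - 3697*(-2554) = -1247/4627 + 9442138 = 43688771279/4627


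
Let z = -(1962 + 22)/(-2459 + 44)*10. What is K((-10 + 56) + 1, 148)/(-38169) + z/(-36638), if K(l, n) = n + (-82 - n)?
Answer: 216605006/112574083671 ≈ 0.0019241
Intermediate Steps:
K(l, n) = -82
z = 3968/483 (z = -1984/(-2415)*10 = -1984*(-1)/2415*10 = -1*(-1984/2415)*10 = (1984/2415)*10 = 3968/483 ≈ 8.2153)
K((-10 + 56) + 1, 148)/(-38169) + z/(-36638) = -82/(-38169) + (3968/483)/(-36638) = -82*(-1/38169) + (3968/483)*(-1/36638) = 82/38169 - 1984/8848077 = 216605006/112574083671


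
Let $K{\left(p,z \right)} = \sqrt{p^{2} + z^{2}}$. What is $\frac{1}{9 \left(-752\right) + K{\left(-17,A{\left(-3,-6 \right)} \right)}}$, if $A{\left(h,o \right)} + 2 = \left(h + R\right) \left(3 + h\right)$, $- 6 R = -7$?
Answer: $- \frac{6768}{45805531} - \frac{\sqrt{293}}{45805531} \approx -0.00014813$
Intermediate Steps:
$R = \frac{7}{6}$ ($R = \left(- \frac{1}{6}\right) \left(-7\right) = \frac{7}{6} \approx 1.1667$)
$A{\left(h,o \right)} = -2 + \left(3 + h\right) \left(\frac{7}{6} + h\right)$ ($A{\left(h,o \right)} = -2 + \left(h + \frac{7}{6}\right) \left(3 + h\right) = -2 + \left(\frac{7}{6} + h\right) \left(3 + h\right) = -2 + \left(3 + h\right) \left(\frac{7}{6} + h\right)$)
$\frac{1}{9 \left(-752\right) + K{\left(-17,A{\left(-3,-6 \right)} \right)}} = \frac{1}{9 \left(-752\right) + \sqrt{\left(-17\right)^{2} + \left(\frac{3}{2} + \left(-3\right)^{2} + \frac{25}{6} \left(-3\right)\right)^{2}}} = \frac{1}{-6768 + \sqrt{289 + \left(\frac{3}{2} + 9 - \frac{25}{2}\right)^{2}}} = \frac{1}{-6768 + \sqrt{289 + \left(-2\right)^{2}}} = \frac{1}{-6768 + \sqrt{289 + 4}} = \frac{1}{-6768 + \sqrt{293}}$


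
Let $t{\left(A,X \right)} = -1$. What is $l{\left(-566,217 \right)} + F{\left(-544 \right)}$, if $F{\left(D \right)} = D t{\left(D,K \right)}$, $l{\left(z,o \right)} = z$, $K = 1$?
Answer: $-22$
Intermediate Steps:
$F{\left(D \right)} = - D$ ($F{\left(D \right)} = D \left(-1\right) = - D$)
$l{\left(-566,217 \right)} + F{\left(-544 \right)} = -566 - -544 = -566 + 544 = -22$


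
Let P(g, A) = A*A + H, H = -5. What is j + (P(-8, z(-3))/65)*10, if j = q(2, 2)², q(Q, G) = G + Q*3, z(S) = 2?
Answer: 830/13 ≈ 63.846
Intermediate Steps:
P(g, A) = -5 + A² (P(g, A) = A*A - 5 = A² - 5 = -5 + A²)
q(Q, G) = G + 3*Q
j = 64 (j = (2 + 3*2)² = (2 + 6)² = 8² = 64)
j + (P(-8, z(-3))/65)*10 = 64 + ((-5 + 2²)/65)*10 = 64 + ((-5 + 4)*(1/65))*10 = 64 - 1*1/65*10 = 64 - 1/65*10 = 64 - 2/13 = 830/13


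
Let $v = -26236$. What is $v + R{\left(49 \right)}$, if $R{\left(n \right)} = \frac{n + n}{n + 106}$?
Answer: $- \frac{4066482}{155} \approx -26235.0$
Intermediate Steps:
$R{\left(n \right)} = \frac{2 n}{106 + n}$
$v + R{\left(49 \right)} = -26236 + 2 \cdot 49 \frac{1}{106 + 49} = -26236 + 2 \cdot 49 \cdot \frac{1}{155} = -26236 + \frac{98}{155} = - \frac{4066482}{155}$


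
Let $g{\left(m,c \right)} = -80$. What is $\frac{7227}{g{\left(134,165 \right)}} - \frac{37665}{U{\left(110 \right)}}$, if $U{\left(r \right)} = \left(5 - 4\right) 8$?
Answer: $- \frac{383877}{80} \approx -4798.5$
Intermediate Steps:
$U{\left(r \right)} = 8$ ($U{\left(r \right)} = 1 \cdot 8 = 8$)
$\frac{7227}{g{\left(134,165 \right)}} - \frac{37665}{U{\left(110 \right)}} = \frac{7227}{-80} - \frac{37665}{8} = 7227 \left(- \frac{1}{80}\right) - \frac{37665}{8} = - \frac{7227}{80} - \frac{37665}{8} = - \frac{383877}{80}$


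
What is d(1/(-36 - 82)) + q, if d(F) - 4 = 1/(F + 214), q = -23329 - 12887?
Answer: -914389094/25251 ≈ -36212.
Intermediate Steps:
q = -36216
d(F) = 4 + 1/(214 + F) (d(F) = 4 + 1/(F + 214) = 4 + 1/(214 + F))
d(1/(-36 - 82)) + q = (857 + 4/(-36 - 82))/(214 + 1/(-36 - 82)) - 36216 = (857 + 4/(-118))/(214 + 1/(-118)) - 36216 = (857 + 4*(-1/118))/(214 - 1/118) - 36216 = (857 - 2/59)/(25251/118) - 36216 = (118/25251)*(50561/59) - 36216 = 101122/25251 - 36216 = -914389094/25251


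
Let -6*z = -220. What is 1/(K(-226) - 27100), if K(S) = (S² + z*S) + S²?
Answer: 3/200296 ≈ 1.4978e-5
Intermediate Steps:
z = 110/3 (z = -⅙*(-220) = 110/3 ≈ 36.667)
K(S) = 2*S² + 110*S/3 (K(S) = (S² + 110*S/3) + S² = 2*S² + 110*S/3)
1/(K(-226) - 27100) = 1/((⅔)*(-226)*(55 + 3*(-226)) - 27100) = 1/((⅔)*(-226)*(55 - 678) - 27100) = 1/((⅔)*(-226)*(-623) - 27100) = 1/(281596/3 - 27100) = 1/(200296/3) = 3/200296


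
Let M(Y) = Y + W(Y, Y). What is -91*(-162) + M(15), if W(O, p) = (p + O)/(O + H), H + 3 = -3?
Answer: 44281/3 ≈ 14760.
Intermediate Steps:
H = -6 (H = -3 - 3 = -6)
W(O, p) = (O + p)/(-6 + O) (W(O, p) = (p + O)/(O - 6) = (O + p)/(-6 + O))
M(Y) = Y + 2*Y/(-6 + Y) (M(Y) = Y + (Y + Y)/(-6 + Y) = Y + (2*Y)/(-6 + Y) = Y + 2*Y/(-6 + Y))
-91*(-162) + M(15) = -91*(-162) + 15*(-4 + 15)/(-6 + 15) = 14742 + 15*11/9 = 14742 + 15*(⅑)*11 = 14742 + 55/3 = 44281/3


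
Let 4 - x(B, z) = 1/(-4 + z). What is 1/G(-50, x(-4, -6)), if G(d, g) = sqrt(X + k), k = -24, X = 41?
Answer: sqrt(17)/17 ≈ 0.24254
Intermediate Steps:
x(B, z) = 4 - 1/(-4 + z)
G(d, g) = sqrt(17) (G(d, g) = sqrt(41 - 24) = sqrt(17))
1/G(-50, x(-4, -6)) = 1/(sqrt(17)) = sqrt(17)/17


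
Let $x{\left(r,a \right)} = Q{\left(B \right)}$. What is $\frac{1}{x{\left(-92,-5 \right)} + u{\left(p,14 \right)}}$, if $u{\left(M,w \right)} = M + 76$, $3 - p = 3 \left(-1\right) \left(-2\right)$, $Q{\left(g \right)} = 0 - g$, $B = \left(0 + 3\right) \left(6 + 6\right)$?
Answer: $\frac{1}{37} \approx 0.027027$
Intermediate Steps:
$B = 36$ ($B = 3 \cdot 12 = 36$)
$Q{\left(g \right)} = - g$
$p = -3$ ($p = 3 - 3 \left(-1\right) \left(-2\right) = 3 - \left(-3\right) \left(-2\right) = 3 - 6 = -3$)
$x{\left(r,a \right)} = -36$ ($x{\left(r,a \right)} = \left(-1\right) 36 = -36$)
$u{\left(M,w \right)} = 76 + M$
$\frac{1}{x{\left(-92,-5 \right)} + u{\left(p,14 \right)}} = \frac{1}{-36 + \left(76 - 3\right)} = \frac{1}{-36 + 73} = \frac{1}{37}$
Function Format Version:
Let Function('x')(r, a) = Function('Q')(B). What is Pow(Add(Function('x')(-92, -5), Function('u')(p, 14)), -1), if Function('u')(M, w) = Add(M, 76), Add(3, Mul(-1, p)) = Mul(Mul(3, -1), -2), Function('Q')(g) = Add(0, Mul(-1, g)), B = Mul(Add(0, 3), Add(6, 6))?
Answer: Rational(1, 37) ≈ 0.027027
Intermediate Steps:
B = 36 (B = Mul(3, 12) = 36)
Function('Q')(g) = Mul(-1, g)
p = -3 (p = Add(3, Mul(-1, Mul(Mul(3, -1), -2))) = Add(3, Mul(-1, Mul(-3, -2))) = Add(3, Mul(-1, 6)) = Add(3, -6) = -3)
Function('x')(r, a) = -36 (Function('x')(r, a) = Mul(-1, 36) = -36)
Function('u')(M, w) = Add(76, M)
Pow(Add(Function('x')(-92, -5), Function('u')(p, 14)), -1) = Pow(Add(-36, Add(76, -3)), -1) = Pow(Add(-36, 73), -1) = Pow(37, -1) = Rational(1, 37)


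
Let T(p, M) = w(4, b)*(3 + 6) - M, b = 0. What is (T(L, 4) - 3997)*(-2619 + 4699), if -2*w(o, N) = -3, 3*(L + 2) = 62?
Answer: -8294000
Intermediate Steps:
L = 56/3 (L = -2 + (⅓)*62 = -2 + 62/3 = 56/3 ≈ 18.667)
w(o, N) = 3/2 (w(o, N) = -½*(-3) = 3/2)
T(p, M) = 27/2 - M (T(p, M) = 3*(3 + 6)/2 - M = (3/2)*9 - M = 27/2 - M)
(T(L, 4) - 3997)*(-2619 + 4699) = ((27/2 - 1*4) - 3997)*(-2619 + 4699) = ((27/2 - 4) - 3997)*2080 = (19/2 - 3997)*2080 = -7975/2*2080 = -8294000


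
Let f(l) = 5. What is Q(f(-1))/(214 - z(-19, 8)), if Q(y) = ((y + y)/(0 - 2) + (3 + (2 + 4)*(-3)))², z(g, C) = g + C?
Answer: 16/9 ≈ 1.7778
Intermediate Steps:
z(g, C) = C + g
Q(y) = (-15 - y)² (Q(y) = ((2*y)/(-2) + (3 + 6*(-3)))² = ((2*y)*(-½) + (3 - 18))² = (-y - 15)² = (-15 - y)²)
Q(f(-1))/(214 - z(-19, 8)) = (15 + 5)²/(214 - (8 - 19)) = 20²/(214 - 1*(-11)) = 400/(214 + 11) = 400/225 = 400*(1/225) = 16/9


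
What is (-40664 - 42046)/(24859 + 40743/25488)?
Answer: -15615648/4693681 ≈ -3.3270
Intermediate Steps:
(-40664 - 42046)/(24859 + 40743/25488) = -82710/(24859 + 40743*(1/25488)) = -82710/(24859 + 1509/944) = -82710/23468405/944 = -82710*944/23468405 = -15615648/4693681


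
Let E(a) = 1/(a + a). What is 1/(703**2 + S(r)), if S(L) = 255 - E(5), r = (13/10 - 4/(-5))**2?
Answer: 10/4944639 ≈ 2.0224e-6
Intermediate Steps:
r = 441/100 (r = (13*(1/10) - 4*(-1/5))**2 = (13/10 + 4/5)**2 = (21/10)**2 = 441/100 ≈ 4.4100)
E(a) = 1/(2*a)
S(L) = 2549/10 (S(L) = 255 - 1/(2*5) = 255 - 1*1/10 = 255 - 1/10 = 2549/10)
1/(703**2 + S(r)) = 1/(703**2 + 2549/10) = 1/(494209 + 2549/10) = 1/(4944639/10) = 10/4944639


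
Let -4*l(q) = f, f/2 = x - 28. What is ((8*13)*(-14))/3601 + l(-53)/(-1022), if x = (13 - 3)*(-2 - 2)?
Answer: -61941/141547 ≈ -0.43760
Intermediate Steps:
x = -40 (x = 10*(-4) = -40)
f = -136 (f = 2*(-40 - 28) = 2*(-68) = -136)
l(q) = 34 (l(q) = -1/4*(-136) = 34)
((8*13)*(-14))/3601 + l(-53)/(-1022) = ((8*13)*(-14))/3601 + 34/(-1022) = (104*(-14))*(1/3601) + 34*(-1/1022) = -1456*1/3601 - 17/511 = -112/277 - 17/511 = -61941/141547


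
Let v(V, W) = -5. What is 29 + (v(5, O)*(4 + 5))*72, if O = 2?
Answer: -3211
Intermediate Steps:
29 + (v(5, O)*(4 + 5))*72 = 29 - 5*(4 + 5)*72 = 29 - 5*9*72 = 29 - 45*72 = 29 - 3240 = -3211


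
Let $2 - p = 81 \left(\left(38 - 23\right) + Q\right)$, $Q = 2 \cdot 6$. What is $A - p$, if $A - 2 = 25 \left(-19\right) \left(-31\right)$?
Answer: $16912$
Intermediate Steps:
$A = 14727$ ($A = 2 + 25 \left(-19\right) \left(-31\right) = 2 - -14725 = 2 + 14725 = 14727$)
$Q = 12$
$p = -2185$ ($p = 2 - 81 \left(\left(38 - 23\right) + 12\right) = 2 - 81 \left(15 + 12\right) = 2 - 81 \cdot 27 = 2 - 2187 = -2185$)
$A - p = 14727 - -2185 = 14727 + 2185 = 16912$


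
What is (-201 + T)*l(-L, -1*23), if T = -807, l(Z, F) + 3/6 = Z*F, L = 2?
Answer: -45864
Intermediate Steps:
l(Z, F) = -½ + F*Z (l(Z, F) = -½ + Z*F = -½ + F*Z)
(-201 + T)*l(-L, -1*23) = (-201 - 807)*(-½ + (-1*23)*(-1*2)) = -1008*(-½ - 23*(-2)) = -1008*(-½ + 46) = -1008*91/2 = -45864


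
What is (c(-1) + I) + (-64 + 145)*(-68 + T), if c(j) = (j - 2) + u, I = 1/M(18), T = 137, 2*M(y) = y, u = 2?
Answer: 50293/9 ≈ 5588.1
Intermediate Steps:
M(y) = y/2
I = ⅑ (I = 1/((½)*18) = 1/9 = ⅑ ≈ 0.11111)
c(j) = j (c(j) = (j - 2) + 2 = (-2 + j) + 2 = j)
(c(-1) + I) + (-64 + 145)*(-68 + T) = (-1 + ⅑) + (-64 + 145)*(-68 + 137) = -8/9 + 81*69 = -8/9 + 5589 = 50293/9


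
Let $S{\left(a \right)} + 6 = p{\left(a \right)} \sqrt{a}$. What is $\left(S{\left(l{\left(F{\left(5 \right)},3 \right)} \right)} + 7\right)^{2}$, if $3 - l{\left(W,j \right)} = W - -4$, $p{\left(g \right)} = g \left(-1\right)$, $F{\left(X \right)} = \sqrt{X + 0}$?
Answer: $\left(1 + i \left(1 + \sqrt{5}\right)^{\frac{3}{2}}\right)^{2} \approx -32.889 + 11.643 i$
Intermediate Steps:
$F{\left(X \right)} = \sqrt{X}$
$p{\left(g \right)} = - g$
$l{\left(W,j \right)} = -1 - W$ ($l{\left(W,j \right)} = 3 - \left(W - -4\right) = 3 - \left(W + 4\right) = 3 - \left(4 + W\right) = -1 - W$)
$S{\left(a \right)} = -6 - a^{\frac{3}{2}}$ ($S{\left(a \right)} = -6 + - a \sqrt{a} = -6 - a^{\frac{3}{2}}$)
$\left(S{\left(l{\left(F{\left(5 \right)},3 \right)} \right)} + 7\right)^{2} = \left(\left(-6 - \left(-1 - \sqrt{5}\right)^{\frac{3}{2}}\right) + 7\right)^{2} = \left(1 - \left(-1 - \sqrt{5}\right)^{\frac{3}{2}}\right)^{2}$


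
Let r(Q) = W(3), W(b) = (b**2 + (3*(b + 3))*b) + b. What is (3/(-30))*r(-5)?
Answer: -33/5 ≈ -6.6000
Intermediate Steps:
W(b) = b + b**2 + b*(9 + 3*b) (W(b) = (b**2 + (3*(3 + b))*b) + b = (b**2 + (9 + 3*b)*b) + b = (b**2 + b*(9 + 3*b)) + b = b + b**2 + b*(9 + 3*b))
r(Q) = 66 (r(Q) = 2*3*(5 + 2*3) = 2*3*(5 + 6) = 2*3*11 = 66)
(3/(-30))*r(-5) = (3/(-30))*66 = -1/30*3*66 = -1/10*66 = -33/5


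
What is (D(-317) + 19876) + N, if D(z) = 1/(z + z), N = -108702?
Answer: -56315685/634 ≈ -88826.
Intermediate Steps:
D(z) = 1/(2*z)
(D(-317) + 19876) + N = ((½)/(-317) + 19876) - 108702 = ((½)*(-1/317) + 19876) - 108702 = (-1/634 + 19876) - 108702 = 12601383/634 - 108702 = -56315685/634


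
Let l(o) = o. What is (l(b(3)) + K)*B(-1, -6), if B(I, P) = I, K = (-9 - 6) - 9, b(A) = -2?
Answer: 26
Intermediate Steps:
K = -24 (K = -15 - 9 = -24)
(l(b(3)) + K)*B(-1, -6) = (-2 - 24)*(-1) = -26*(-1) = 26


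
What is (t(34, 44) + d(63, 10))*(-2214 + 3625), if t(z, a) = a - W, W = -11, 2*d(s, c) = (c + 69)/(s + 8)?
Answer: 11131379/142 ≈ 78390.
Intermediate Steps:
d(s, c) = (69 + c)/(2*(8 + s)) (d(s, c) = ((c + 69)/(s + 8))/2 = ((69 + c)/(8 + s))/2 = (69 + c)/(2*(8 + s)))
t(z, a) = 11 + a (t(z, a) = a - 1*(-11) = a + 11 = 11 + a)
(t(34, 44) + d(63, 10))*(-2214 + 3625) = ((11 + 44) + (69 + 10)/(2*(8 + 63)))*(-2214 + 3625) = (55 + (1/2)*79/71)*1411 = (55 + (1/2)*(1/71)*79)*1411 = (55 + 79/142)*1411 = (7889/142)*1411 = 11131379/142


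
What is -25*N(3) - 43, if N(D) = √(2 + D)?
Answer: -43 - 25*√5 ≈ -98.902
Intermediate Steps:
-25*N(3) - 43 = -25*√(2 + 3) - 43 = -25*√5 - 43 = -43 - 25*√5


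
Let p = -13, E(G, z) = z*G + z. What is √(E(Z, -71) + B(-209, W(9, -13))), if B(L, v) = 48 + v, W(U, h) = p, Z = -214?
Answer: √15158 ≈ 123.12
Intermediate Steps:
E(G, z) = z + G*z (E(G, z) = G*z + z = z + G*z)
W(U, h) = -13
√(E(Z, -71) + B(-209, W(9, -13))) = √(-71*(1 - 214) + (48 - 13)) = √(-71*(-213) + 35) = √(15123 + 35) = √15158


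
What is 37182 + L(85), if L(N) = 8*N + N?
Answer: 37947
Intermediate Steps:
L(N) = 9*N
37182 + L(85) = 37182 + 9*85 = 37182 + 765 = 37947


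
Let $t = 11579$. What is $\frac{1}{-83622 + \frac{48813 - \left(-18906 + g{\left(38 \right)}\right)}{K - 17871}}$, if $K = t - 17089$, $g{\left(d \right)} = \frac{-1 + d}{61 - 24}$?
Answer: $- \frac{23381}{1955233700} \approx -1.1958 \cdot 10^{-5}$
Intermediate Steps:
$g{\left(d \right)} = - \frac{1}{37} + \frac{d}{37}$ ($g{\left(d \right)} = \frac{-1 + d}{37} = \left(-1 + d\right) \frac{1}{37} = - \frac{1}{37} + \frac{d}{37}$)
$K = -5510$ ($K = 11579 - 17089 = -5510$)
$\frac{1}{-83622 + \frac{48813 - \left(-18906 + g{\left(38 \right)}\right)}{K - 17871}} = \frac{1}{-83622 + \frac{48813 + \left(18906 - \left(- \frac{1}{37} + \frac{1}{37} \cdot 38\right)\right)}{-5510 - 17871}} = \frac{1}{-83622 + \frac{48813 + \left(18906 - \left(- \frac{1}{37} + \frac{38}{37}\right)\right)}{-23381}} = \frac{1}{-83622 + \left(48813 + \left(18906 - 1\right)\right) \left(- \frac{1}{23381}\right)} = \frac{1}{-83622 + \left(48813 + 18905\right) \left(- \frac{1}{23381}\right)} = \frac{1}{-83622 + 67718 \left(- \frac{1}{23381}\right)} = \frac{1}{-83622 - \frac{67718}{23381}} = \frac{1}{- \frac{1955233700}{23381}} = - \frac{23381}{1955233700}$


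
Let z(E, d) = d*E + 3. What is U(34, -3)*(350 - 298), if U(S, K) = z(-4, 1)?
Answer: -52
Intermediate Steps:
z(E, d) = 3 + E*d (z(E, d) = E*d + 3 = 3 + E*d)
U(S, K) = -1 (U(S, K) = 3 - 4*1 = 3 - 4 = -1)
U(34, -3)*(350 - 298) = -(350 - 298) = -1*52 = -52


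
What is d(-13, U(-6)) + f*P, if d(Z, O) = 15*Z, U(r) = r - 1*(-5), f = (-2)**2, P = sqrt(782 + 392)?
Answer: -195 + 4*sqrt(1174) ≈ -57.945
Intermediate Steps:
P = sqrt(1174) ≈ 34.264
f = 4
U(r) = 5 + r (U(r) = r + 5 = 5 + r)
d(-13, U(-6)) + f*P = 15*(-13) + 4*sqrt(1174) = -195 + 4*sqrt(1174)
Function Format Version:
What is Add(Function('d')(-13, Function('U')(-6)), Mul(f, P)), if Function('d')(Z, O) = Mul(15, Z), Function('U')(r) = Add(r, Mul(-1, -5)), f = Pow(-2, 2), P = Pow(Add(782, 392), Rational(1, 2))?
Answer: Add(-195, Mul(4, Pow(1174, Rational(1, 2)))) ≈ -57.945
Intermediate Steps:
P = Pow(1174, Rational(1, 2)) ≈ 34.264
f = 4
Function('U')(r) = Add(5, r) (Function('U')(r) = Add(r, 5) = Add(5, r))
Add(Function('d')(-13, Function('U')(-6)), Mul(f, P)) = Add(Mul(15, -13), Mul(4, Pow(1174, Rational(1, 2)))) = Add(-195, Mul(4, Pow(1174, Rational(1, 2))))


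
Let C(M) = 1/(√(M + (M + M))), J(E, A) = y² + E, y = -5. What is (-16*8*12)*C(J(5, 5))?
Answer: -256*√10/5 ≈ -161.91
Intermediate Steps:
J(E, A) = 25 + E (J(E, A) = (-5)² + E = 25 + E)
C(M) = √3/(3*√M) (C(M) = 1/(√(M + 2*M)) = 1/(√(3*M)) = 1/(√3*√M) = √3/(3*√M))
(-16*8*12)*C(J(5, 5)) = (-16*8*12)*(√3/(3*√(25 + 5))) = (-128*12)*(√3/(3*√30)) = -512*√3*√30/30 = -256*√10/5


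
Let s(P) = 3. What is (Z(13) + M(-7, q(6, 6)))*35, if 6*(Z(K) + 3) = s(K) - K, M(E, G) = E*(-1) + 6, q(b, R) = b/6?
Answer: 875/3 ≈ 291.67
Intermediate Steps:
q(b, R) = b/6 (q(b, R) = b*(1/6) = b/6)
M(E, G) = 6 - E (M(E, G) = -E + 6 = 6 - E)
Z(K) = -5/2 - K/6 (Z(K) = -3 + (3 - K)/6 = -3 + (1/2 - K/6) = -5/2 - K/6)
(Z(13) + M(-7, q(6, 6)))*35 = ((-5/2 - 1/6*13) + (6 - 1*(-7)))*35 = ((-5/2 - 13/6) + (6 + 7))*35 = (-14/3 + 13)*35 = (25/3)*35 = 875/3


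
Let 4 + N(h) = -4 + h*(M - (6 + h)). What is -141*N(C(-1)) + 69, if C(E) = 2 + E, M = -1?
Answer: 2325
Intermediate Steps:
N(h) = -8 + h*(-7 - h) (N(h) = -4 + (-4 + h*(-1 - (6 + h))) = -4 + (-4 + h*(-1 + (-6 - h))) = -4 + (-4 + h*(-7 - h)) = -8 + h*(-7 - h))
-141*N(C(-1)) + 69 = -141*(-8 - (2 - 1)² - 7*(2 - 1)) + 69 = -141*(-8 - 1*1² - 7*1) + 69 = -141*(-8 - 1*1 - 7) + 69 = -141*(-8 - 1 - 7) + 69 = -141*(-16) + 69 = 2256 + 69 = 2325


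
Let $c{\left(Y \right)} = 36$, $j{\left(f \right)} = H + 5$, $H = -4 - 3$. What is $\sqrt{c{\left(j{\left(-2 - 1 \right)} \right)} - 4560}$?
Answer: $2 i \sqrt{1131} \approx 67.261 i$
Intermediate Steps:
$H = -7$
$j{\left(f \right)} = -2$ ($j{\left(f \right)} = -7 + 5 = -2$)
$\sqrt{c{\left(j{\left(-2 - 1 \right)} \right)} - 4560} = \sqrt{36 - 4560} = \sqrt{-4524} = 2 i \sqrt{1131}$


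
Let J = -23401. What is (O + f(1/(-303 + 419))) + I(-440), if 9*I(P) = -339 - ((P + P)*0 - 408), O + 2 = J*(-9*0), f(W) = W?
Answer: 1975/348 ≈ 5.6753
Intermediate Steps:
O = -2 (O = -2 - (-210609)*0 = -2 - 23401*0 = -2 + 0 = -2)
I(P) = 23/3 (I(P) = (-339 - ((P + P)*0 - 408))/9 = (-339 - ((2*P)*0 - 408))/9 = (-339 - (0 - 408))/9 = (-339 - 1*(-408))/9 = (-339 + 408)/9 = (⅑)*69 = 23/3)
(O + f(1/(-303 + 419))) + I(-440) = (-2 + 1/(-303 + 419)) + 23/3 = (-2 + 1/116) + 23/3 = -231/116 + 23/3 = 1975/348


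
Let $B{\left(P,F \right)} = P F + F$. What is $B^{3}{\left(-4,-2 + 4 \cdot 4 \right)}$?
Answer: $-74088$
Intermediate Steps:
$B{\left(P,F \right)} = F + F P$ ($B{\left(P,F \right)} = F P + F = F + F P$)
$B^{3}{\left(-4,-2 + 4 \cdot 4 \right)} = \left(\left(-2 + 4 \cdot 4\right) \left(1 - 4\right)\right)^{3} = \left(\left(-2 + 16\right) \left(-3\right)\right)^{3} = \left(14 \left(-3\right)\right)^{3} = \left(-42\right)^{3} = -74088$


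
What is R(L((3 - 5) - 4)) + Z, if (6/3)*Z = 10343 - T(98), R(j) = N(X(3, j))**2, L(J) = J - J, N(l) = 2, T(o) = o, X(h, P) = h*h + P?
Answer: 10253/2 ≈ 5126.5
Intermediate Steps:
X(h, P) = P + h**2 (X(h, P) = h**2 + P = P + h**2)
L(J) = 0
R(j) = 4 (R(j) = 2**2 = 4)
Z = 10245/2 (Z = (10343 - 1*98)/2 = (10343 - 98)/2 = (1/2)*10245 = 10245/2 ≈ 5122.5)
R(L((3 - 5) - 4)) + Z = 4 + 10245/2 = 10253/2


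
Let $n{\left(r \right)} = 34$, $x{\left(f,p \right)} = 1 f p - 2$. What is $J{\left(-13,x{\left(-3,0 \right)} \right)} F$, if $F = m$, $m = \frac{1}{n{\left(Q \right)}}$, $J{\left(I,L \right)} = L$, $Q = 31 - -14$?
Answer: $- \frac{1}{17} \approx -0.058824$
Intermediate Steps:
$Q = 45$ ($Q = 31 + 14 = 45$)
$x{\left(f,p \right)} = -2 + f p$ ($x{\left(f,p \right)} = f p - 2 = -2 + f p$)
$m = \frac{1}{34} \approx 0.029412$
$F = \frac{1}{34} \approx 0.029412$
$J{\left(-13,x{\left(-3,0 \right)} \right)} F = \left(-2 - 0\right) \frac{1}{34} = \left(-2 + 0\right) \frac{1}{34} = \left(-2\right) \frac{1}{34} = - \frac{1}{17}$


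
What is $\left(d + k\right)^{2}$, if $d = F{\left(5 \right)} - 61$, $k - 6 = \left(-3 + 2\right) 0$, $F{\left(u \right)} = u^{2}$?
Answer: $900$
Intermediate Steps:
$k = 6$ ($k = 6 + \left(-3 + 2\right) 0 = 6 - 0 = 6 + 0 = 6$)
$d = -36$ ($d = 5^{2} - 61 = 25 - 61 = -36$)
$\left(d + k\right)^{2} = \left(-36 + 6\right)^{2} = \left(-30\right)^{2} = 900$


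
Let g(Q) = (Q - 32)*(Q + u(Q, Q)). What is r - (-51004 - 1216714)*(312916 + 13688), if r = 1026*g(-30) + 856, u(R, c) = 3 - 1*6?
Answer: 414043869724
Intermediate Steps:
u(R, c) = -3 (u(R, c) = 3 - 6 = -3)
g(Q) = (-32 + Q)*(-3 + Q) (g(Q) = (Q - 32)*(Q - 3) = (-32 + Q)*(-3 + Q))
r = 2100052 (r = 1026*(96 + (-30)² - 35*(-30)) + 856 = 1026*(96 + 900 + 1050) + 856 = 1026*2046 + 856 = 2099196 + 856 = 2100052)
r - (-51004 - 1216714)*(312916 + 13688) = 2100052 - (-51004 - 1216714)*(312916 + 13688) = 2100052 - (-1267718)*326604 = 2100052 - 1*(-414041769672) = 2100052 + 414041769672 = 414043869724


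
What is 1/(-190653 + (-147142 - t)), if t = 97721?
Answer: -1/435516 ≈ -2.2961e-6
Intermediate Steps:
1/(-190653 + (-147142 - t)) = 1/(-190653 + (-147142 - 1*97721)) = 1/(-190653 + (-147142 - 97721)) = 1/(-190653 - 244863) = 1/(-435516) = -1/435516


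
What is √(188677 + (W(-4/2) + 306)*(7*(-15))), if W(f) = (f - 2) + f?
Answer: √157177 ≈ 396.46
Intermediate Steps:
W(f) = -2 + 2*f (W(f) = (-2 + f) + f = -2 + 2*f)
√(188677 + (W(-4/2) + 306)*(7*(-15))) = √(188677 + ((-2 + 2*(-4/2)) + 306)*(7*(-15))) = √(188677 + ((-2 + 2*(-4*½)) + 306)*(-105)) = √(188677 + ((-2 + 2*(-2)) + 306)*(-105)) = √(188677 + ((-2 - 4) + 306)*(-105)) = √(188677 + (-6 + 306)*(-105)) = √(188677 + 300*(-105)) = √(188677 - 31500) = √157177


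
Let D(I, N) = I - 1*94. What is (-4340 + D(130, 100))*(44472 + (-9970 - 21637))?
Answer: -55370960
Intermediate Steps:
D(I, N) = -94 + I (D(I, N) = I - 94 = -94 + I)
(-4340 + D(130, 100))*(44472 + (-9970 - 21637)) = (-4340 + (-94 + 130))*(44472 + (-9970 - 21637)) = (-4340 + 36)*(44472 - 31607) = -4304*12865 = -55370960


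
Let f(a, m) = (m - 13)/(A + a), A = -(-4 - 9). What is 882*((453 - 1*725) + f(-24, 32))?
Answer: -2655702/11 ≈ -2.4143e+5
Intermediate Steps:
A = 13 (A = -1*(-13) = 13)
f(a, m) = (-13 + m)/(13 + a) (f(a, m) = (m - 13)/(13 + a) = (-13 + m)/(13 + a))
882*((453 - 1*725) + f(-24, 32)) = 882*((453 - 1*725) + (-13 + 32)/(13 - 24)) = 882*((453 - 725) + 19/(-11)) = 882*(-272 - 1/11*19) = 882*(-272 - 19/11) = 882*(-3011/11) = -2655702/11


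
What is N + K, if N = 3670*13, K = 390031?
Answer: 437741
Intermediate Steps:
N = 47710
N + K = 47710 + 390031 = 437741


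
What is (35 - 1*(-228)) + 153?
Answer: 416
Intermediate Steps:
(35 - 1*(-228)) + 153 = (35 + 228) + 153 = 263 + 153 = 416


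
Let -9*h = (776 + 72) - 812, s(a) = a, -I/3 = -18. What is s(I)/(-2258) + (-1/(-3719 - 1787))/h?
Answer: -595777/24865096 ≈ -0.023960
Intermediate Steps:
I = 54 (I = -3*(-18) = 54)
h = -4 (h = -((776 + 72) - 812)/9 = -(848 - 812)/9 = -1/9*36 = -4)
s(I)/(-2258) + (-1/(-3719 - 1787))/h = 54/(-2258) - 1/(-3719 - 1787)/(-4) = 54*(-1/2258) - 1/(-5506)*(-1/4) = -27/1129 - 1*(-1/5506)*(-1/4) = -27/1129 + (1/5506)*(-1/4) = -27/1129 - 1/22024 = -595777/24865096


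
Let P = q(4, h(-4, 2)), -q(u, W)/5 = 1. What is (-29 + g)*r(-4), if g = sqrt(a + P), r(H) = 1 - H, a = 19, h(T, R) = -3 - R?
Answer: -145 + 5*sqrt(14) ≈ -126.29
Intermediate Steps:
q(u, W) = -5 (q(u, W) = -5*1 = -5)
P = -5
g = sqrt(14) (g = sqrt(19 - 5) = sqrt(14) ≈ 3.7417)
(-29 + g)*r(-4) = (-29 + sqrt(14))*(1 - 1*(-4)) = (-29 + sqrt(14))*(1 + 4) = (-29 + sqrt(14))*5 = -145 + 5*sqrt(14)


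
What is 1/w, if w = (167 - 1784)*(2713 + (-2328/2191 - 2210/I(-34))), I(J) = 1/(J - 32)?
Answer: -313/75195377565 ≈ -4.1625e-9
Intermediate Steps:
I(J) = 1/(-32 + J)
w = -75195377565/313 (w = (167 - 1784)*(2713 + (-2328/2191 - 2210/(1/(-32 - 34)))) = -1617*(2713 + (-2328*1/2191 - 2210/(1/(-66)))) = -1617*(2713 + (-2328/2191 - 2210/(-1/66))) = -1617*(2713 + (-2328/2191 - 2210*(-66))) = -1617*(2713 + (-2328/2191 + 145860)) = -1617*(2713 + 319576932/2191) = -1617*325521115/2191 = -75195377565/313 ≈ -2.4024e+8)
1/w = 1/(-75195377565/313) = -313/75195377565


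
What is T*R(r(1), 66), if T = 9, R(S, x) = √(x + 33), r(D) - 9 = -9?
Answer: 27*√11 ≈ 89.549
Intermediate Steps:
r(D) = 0 (r(D) = 9 - 9 = 0)
R(S, x) = √(33 + x)
T*R(r(1), 66) = 9*√(33 + 66) = 9*√99 = 9*(3*√11) = 27*√11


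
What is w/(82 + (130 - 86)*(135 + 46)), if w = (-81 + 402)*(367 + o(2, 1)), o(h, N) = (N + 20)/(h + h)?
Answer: 159323/10728 ≈ 14.851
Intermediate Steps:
o(h, N) = (20 + N)/(2*h) (o(h, N) = (20 + N)/((2*h)) = (20 + N)*(1/(2*h)) = (20 + N)/(2*h))
w = 477969/4 (w = (-81 + 402)*(367 + (½)*(20 + 1)/2) = 321*(367 + (½)*(½)*21) = 321*(367 + 21/4) = 321*(1489/4) = 477969/4 ≈ 1.1949e+5)
w/(82 + (130 - 86)*(135 + 46)) = 477969/(4*(82 + (130 - 86)*(135 + 46))) = 477969/(4*(82 + 44*181)) = 477969/(4*(82 + 7964)) = (477969/4)/8046 = (477969/4)*(1/8046) = 159323/10728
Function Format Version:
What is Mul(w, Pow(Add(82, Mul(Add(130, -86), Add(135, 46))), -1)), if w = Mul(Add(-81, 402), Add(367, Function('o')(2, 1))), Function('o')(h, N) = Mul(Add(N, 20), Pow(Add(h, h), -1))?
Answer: Rational(159323, 10728) ≈ 14.851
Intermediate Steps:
Function('o')(h, N) = Mul(Rational(1, 2), Pow(h, -1), Add(20, N)) (Function('o')(h, N) = Mul(Add(20, N), Pow(Mul(2, h), -1)) = Mul(Add(20, N), Mul(Rational(1, 2), Pow(h, -1))) = Mul(Rational(1, 2), Pow(h, -1), Add(20, N)))
w = Rational(477969, 4) (w = Mul(Add(-81, 402), Add(367, Mul(Rational(1, 2), Pow(2, -1), Add(20, 1)))) = Mul(321, Add(367, Mul(Rational(1, 2), Rational(1, 2), 21))) = Mul(321, Add(367, Rational(21, 4))) = Mul(321, Rational(1489, 4)) = Rational(477969, 4) ≈ 1.1949e+5)
Mul(w, Pow(Add(82, Mul(Add(130, -86), Add(135, 46))), -1)) = Mul(Rational(477969, 4), Pow(Add(82, Mul(Add(130, -86), Add(135, 46))), -1)) = Mul(Rational(477969, 4), Pow(Add(82, Mul(44, 181)), -1)) = Mul(Rational(477969, 4), Pow(Add(82, 7964), -1)) = Mul(Rational(477969, 4), Pow(8046, -1)) = Mul(Rational(477969, 4), Rational(1, 8046)) = Rational(159323, 10728)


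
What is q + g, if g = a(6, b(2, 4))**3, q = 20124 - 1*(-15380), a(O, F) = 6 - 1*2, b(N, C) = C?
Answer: 35568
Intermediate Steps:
a(O, F) = 4 (a(O, F) = 6 - 2 = 4)
q = 35504 (q = 20124 + 15380 = 35504)
g = 64 (g = 4**3 = 64)
q + g = 35504 + 64 = 35568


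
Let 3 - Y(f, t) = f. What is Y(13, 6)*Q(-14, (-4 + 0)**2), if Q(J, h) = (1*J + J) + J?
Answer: 420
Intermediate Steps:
Y(f, t) = 3 - f
Q(J, h) = 3*J (Q(J, h) = (J + J) + J = 2*J + J = 3*J)
Y(13, 6)*Q(-14, (-4 + 0)**2) = (3 - 1*13)*(3*(-14)) = (3 - 13)*(-42) = -10*(-42) = 420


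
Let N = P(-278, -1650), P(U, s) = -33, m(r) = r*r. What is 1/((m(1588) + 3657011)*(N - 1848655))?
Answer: -1/11422590223440 ≈ -8.7546e-14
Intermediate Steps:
m(r) = r²
N = -33
1/((m(1588) + 3657011)*(N - 1848655)) = 1/((1588² + 3657011)*(-33 - 1848655)) = 1/((2521744 + 3657011)*(-1848688)) = 1/(6178755*(-1848688)) = 1/(-11422590223440) = -1/11422590223440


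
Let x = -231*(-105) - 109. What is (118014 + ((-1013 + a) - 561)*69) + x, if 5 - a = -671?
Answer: 80198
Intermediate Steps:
a = 676 (a = 5 - 1*(-671) = 5 + 671 = 676)
x = 24146 (x = 24255 - 109 = 24146)
(118014 + ((-1013 + a) - 561)*69) + x = (118014 + ((-1013 + 676) - 561)*69) + 24146 = (118014 + (-337 - 561)*69) + 24146 = (118014 - 898*69) + 24146 = (118014 - 61962) + 24146 = 56052 + 24146 = 80198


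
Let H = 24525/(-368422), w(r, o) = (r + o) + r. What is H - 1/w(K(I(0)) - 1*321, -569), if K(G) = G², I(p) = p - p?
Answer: -29331353/446159042 ≈ -0.065742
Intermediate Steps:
I(p) = 0
w(r, o) = o + 2*r (w(r, o) = (o + r) + r = o + 2*r)
H = -24525/368422 (H = 24525*(-1/368422) = -24525/368422 ≈ -0.066568)
H - 1/w(K(I(0)) - 1*321, -569) = -24525/368422 - 1/(-569 + 2*(0² - 1*321)) = -24525/368422 - 1/(-569 + 2*(0 - 321)) = -24525/368422 - 1/(-569 + 2*(-321)) = -24525/368422 - 1/(-569 - 642) = -24525/368422 - 1/(-1211) = -24525/368422 - 1*(-1/1211) = -24525/368422 + 1/1211 = -29331353/446159042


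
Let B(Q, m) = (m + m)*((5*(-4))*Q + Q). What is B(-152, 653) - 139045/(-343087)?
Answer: 1294030983381/343087 ≈ 3.7717e+6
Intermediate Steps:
B(Q, m) = -38*Q*m (B(Q, m) = (2*m)*(-20*Q + Q) = (2*m)*(-19*Q) = -38*Q*m)
B(-152, 653) - 139045/(-343087) = -38*(-152)*653 - 139045/(-343087) = 3771728 - 139045*(-1)/343087 = 3771728 - 1*(-139045/343087) = 3771728 + 139045/343087 = 1294030983381/343087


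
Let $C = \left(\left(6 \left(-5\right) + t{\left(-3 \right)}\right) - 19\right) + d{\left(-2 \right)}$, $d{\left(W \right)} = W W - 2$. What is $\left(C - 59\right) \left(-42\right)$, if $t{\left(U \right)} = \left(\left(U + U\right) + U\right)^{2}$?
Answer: $1050$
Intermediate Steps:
$d{\left(W \right)} = -2 + W^{2}$ ($d{\left(W \right)} = W^{2} - 2 = -2 + W^{2}$)
$t{\left(U \right)} = 9 U^{2}$ ($t{\left(U \right)} = \left(2 U + U\right)^{2} = \left(3 U\right)^{2} = 9 U^{2}$)
$C = 34$ ($C = \left(\left(6 \left(-5\right) + 9 \left(-3\right)^{2}\right) - 19\right) - \left(2 - \left(-2\right)^{2}\right) = \left(\left(-30 + 9 \cdot 9\right) - 19\right) + \left(-2 + 4\right) = \left(\left(-30 + 81\right) - 19\right) + 2 = \left(51 - 19\right) + 2 = 32 + 2 = 34$)
$\left(C - 59\right) \left(-42\right) = \left(34 - 59\right) \left(-42\right) = \left(-25\right) \left(-42\right) = 1050$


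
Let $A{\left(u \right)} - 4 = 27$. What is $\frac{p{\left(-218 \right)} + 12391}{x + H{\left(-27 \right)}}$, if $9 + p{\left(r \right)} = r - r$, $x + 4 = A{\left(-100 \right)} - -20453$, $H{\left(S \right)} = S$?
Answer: $\frac{12382}{20453} \approx 0.60539$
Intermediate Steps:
$A{\left(u \right)} = 31$ ($A{\left(u \right)} = 4 + 27 = 31$)
$x = 20480$ ($x = -4 + \left(31 - -20453\right) = -4 + \left(31 + 20453\right) = -4 + 20484 = 20480$)
$p{\left(r \right)} = -9$ ($p{\left(r \right)} = -9 + \left(r - r\right) = -9 + 0 = -9$)
$\frac{p{\left(-218 \right)} + 12391}{x + H{\left(-27 \right)}} = \frac{-9 + 12391}{20480 - 27} = \frac{12382}{20453}$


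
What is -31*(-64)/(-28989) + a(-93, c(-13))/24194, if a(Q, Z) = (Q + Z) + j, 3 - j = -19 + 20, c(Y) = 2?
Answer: -50580917/701359866 ≈ -0.072118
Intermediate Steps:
j = 2 (j = 3 - (-19 + 20) = 3 - 1*1 = 3 - 1 = 2)
a(Q, Z) = 2 + Q + Z (a(Q, Z) = (Q + Z) + 2 = 2 + Q + Z)
-31*(-64)/(-28989) + a(-93, c(-13))/24194 = -31*(-64)/(-28989) + (2 - 93 + 2)/24194 = 1984*(-1/28989) - 89*1/24194 = -1984/28989 - 89/24194 = -50580917/701359866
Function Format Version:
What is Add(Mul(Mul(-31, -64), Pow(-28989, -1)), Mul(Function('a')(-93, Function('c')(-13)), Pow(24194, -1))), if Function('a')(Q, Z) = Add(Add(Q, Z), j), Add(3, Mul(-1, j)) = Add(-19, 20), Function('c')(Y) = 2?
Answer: Rational(-50580917, 701359866) ≈ -0.072118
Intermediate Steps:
j = 2 (j = Add(3, Mul(-1, Add(-19, 20))) = Add(3, Mul(-1, 1)) = Add(3, -1) = 2)
Function('a')(Q, Z) = Add(2, Q, Z) (Function('a')(Q, Z) = Add(Add(Q, Z), 2) = Add(2, Q, Z))
Add(Mul(Mul(-31, -64), Pow(-28989, -1)), Mul(Function('a')(-93, Function('c')(-13)), Pow(24194, -1))) = Add(Mul(Mul(-31, -64), Pow(-28989, -1)), Mul(Add(2, -93, 2), Pow(24194, -1))) = Add(Mul(1984, Rational(-1, 28989)), Mul(-89, Rational(1, 24194))) = Add(Rational(-1984, 28989), Rational(-89, 24194)) = Rational(-50580917, 701359866)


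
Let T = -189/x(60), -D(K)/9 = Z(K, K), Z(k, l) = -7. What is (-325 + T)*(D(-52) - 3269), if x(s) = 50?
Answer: 26351717/25 ≈ 1.0541e+6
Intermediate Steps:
D(K) = 63 (D(K) = -9*(-7) = 63)
T = -189/50 ≈ -3.7800
(-325 + T)*(D(-52) - 3269) = (-325 - 189/50)*(63 - 3269) = -16439/50*(-3206) = 26351717/25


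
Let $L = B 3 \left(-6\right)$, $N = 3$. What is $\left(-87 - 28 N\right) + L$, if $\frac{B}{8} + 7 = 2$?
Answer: $549$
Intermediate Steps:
$B = -40$ ($B = -56 + 8 \cdot 2 = -56 + 16 = -40$)
$L = 720$ ($L = \left(-40\right) 3 \left(-6\right) = \left(-120\right) \left(-6\right) = 720$)
$\left(-87 - 28 N\right) + L = \left(-87 - 84\right) + 720 = -171 + 720 = 549$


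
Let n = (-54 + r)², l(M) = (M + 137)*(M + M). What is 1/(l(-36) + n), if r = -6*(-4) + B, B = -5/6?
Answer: -36/227567 ≈ -0.00015820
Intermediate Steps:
B = -⅚ (B = -5*⅙ = -⅚ ≈ -0.83333)
r = 139/6 (r = -6*(-4) - ⅚ = 24 - ⅚ = 139/6 ≈ 23.167)
l(M) = 2*M*(137 + M) (l(M) = (137 + M)*(2*M) = 2*M*(137 + M))
n = 34225/36 (n = (-54 + 139/6)² = (-185/6)² = 34225/36 ≈ 950.69)
1/(l(-36) + n) = 1/(2*(-36)*(137 - 36) + 34225/36) = 1/(2*(-36)*101 + 34225/36) = 1/(-7272 + 34225/36) = 1/(-227567/36) = -36/227567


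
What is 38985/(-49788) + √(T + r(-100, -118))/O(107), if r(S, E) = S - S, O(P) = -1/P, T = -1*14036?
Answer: -12995/16596 - 2354*I*√29 ≈ -0.78302 - 12677.0*I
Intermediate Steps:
T = -14036
r(S, E) = 0
38985/(-49788) + √(T + r(-100, -118))/O(107) = 38985/(-49788) + √(-14036 + 0)/((-1/107)) = 38985*(-1/49788) + √(-14036)/((-1*1/107)) = -12995/16596 + (22*I*√29)/(-1/107) = -12995/16596 + (22*I*√29)*(-107) = -12995/16596 - 2354*I*√29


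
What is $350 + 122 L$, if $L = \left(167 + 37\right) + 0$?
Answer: $25238$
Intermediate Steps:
$L = 204$ ($L = 204 + 0 = 204$)
$350 + 122 L = 350 + 122 \cdot 204 = 350 + 24888 = 25238$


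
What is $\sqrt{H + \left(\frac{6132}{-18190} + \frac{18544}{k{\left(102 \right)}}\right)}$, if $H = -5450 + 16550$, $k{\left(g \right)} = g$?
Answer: $\frac{\sqrt{8398727418270}}{27285} \approx 106.21$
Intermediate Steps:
$H = 11100$
$\sqrt{H + \left(\frac{6132}{-18190} + \frac{18544}{k{\left(102 \right)}}\right)} = \sqrt{11100 + \left(\frac{6132}{-18190} + \frac{18544}{102}\right)} = \sqrt{11100 + \left(6132 \left(- \frac{1}{18190}\right) + 18544 \cdot \frac{1}{102}\right)} = \sqrt{11100 + \left(- \frac{3066}{9095} + \frac{9272}{51}\right)} = \sqrt{11100 + \frac{4951322}{27285}} = \sqrt{\frac{307814822}{27285}} = \frac{\sqrt{8398727418270}}{27285}$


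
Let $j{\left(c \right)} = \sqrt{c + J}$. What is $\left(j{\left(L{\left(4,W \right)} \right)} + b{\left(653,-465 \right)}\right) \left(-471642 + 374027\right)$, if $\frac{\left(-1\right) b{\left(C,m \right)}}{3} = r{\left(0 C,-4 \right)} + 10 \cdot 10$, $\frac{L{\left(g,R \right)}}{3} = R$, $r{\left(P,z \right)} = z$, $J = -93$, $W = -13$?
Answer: $28113120 - 195230 i \sqrt{33} \approx 2.8113 \cdot 10^{7} - 1.1215 \cdot 10^{6} i$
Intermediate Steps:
$L{\left(g,R \right)} = 3 R$
$b{\left(C,m \right)} = -288$ ($b{\left(C,m \right)} = - 3 \left(-4 + 10 \cdot 10\right) = - 3 \left(-4 + 100\right) = \left(-3\right) 96 = -288$)
$j{\left(c \right)} = \sqrt{-93 + c}$ ($j{\left(c \right)} = \sqrt{c - 93} = \sqrt{-93 + c}$)
$\left(j{\left(L{\left(4,W \right)} \right)} + b{\left(653,-465 \right)}\right) \left(-471642 + 374027\right) = \left(\sqrt{-93 + 3 \left(-13\right)} - 288\right) \left(-471642 + 374027\right) = \left(\sqrt{-93 - 39} - 288\right) \left(-97615\right) = \left(\sqrt{-132} - 288\right) \left(-97615\right) = \left(2 i \sqrt{33} - 288\right) \left(-97615\right) = \left(-288 + 2 i \sqrt{33}\right) \left(-97615\right) = 28113120 - 195230 i \sqrt{33}$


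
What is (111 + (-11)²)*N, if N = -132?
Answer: -30624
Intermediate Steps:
(111 + (-11)²)*N = (111 + (-11)²)*(-132) = (111 + 121)*(-132) = 232*(-132) = -30624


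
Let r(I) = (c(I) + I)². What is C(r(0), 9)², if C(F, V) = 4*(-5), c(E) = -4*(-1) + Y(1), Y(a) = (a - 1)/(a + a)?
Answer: 400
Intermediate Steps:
Y(a) = (-1 + a)/(2*a) (Y(a) = (-1 + a)/((2*a)) = (-1 + a)*(1/(2*a)) = (-1 + a)/(2*a))
c(E) = 4 (c(E) = -4*(-1) + (½)*(-1 + 1)/1 = 4 + (½)*1*0 = 4 + 0 = 4)
r(I) = (4 + I)²
C(F, V) = -20
C(r(0), 9)² = (-20)² = 400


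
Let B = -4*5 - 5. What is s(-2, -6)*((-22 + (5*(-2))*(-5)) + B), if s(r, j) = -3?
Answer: -9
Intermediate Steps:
B = -25 (B = -20 - 5 = -25)
s(-2, -6)*((-22 + (5*(-2))*(-5)) + B) = -3*((-22 + (5*(-2))*(-5)) - 25) = -3*((-22 - 10*(-5)) - 25) = -3*((-22 + 50) - 25) = -3*(28 - 25) = -3*3 = -9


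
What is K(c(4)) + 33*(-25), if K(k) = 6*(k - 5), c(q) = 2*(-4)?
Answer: -903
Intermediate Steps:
c(q) = -8
K(k) = -30 + 6*k (K(k) = 6*(-5 + k) = -30 + 6*k)
K(c(4)) + 33*(-25) = (-30 + 6*(-8)) + 33*(-25) = (-30 - 48) - 825 = -78 - 825 = -903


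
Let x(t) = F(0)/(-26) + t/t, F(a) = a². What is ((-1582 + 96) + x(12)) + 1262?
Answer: -223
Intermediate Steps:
x(t) = 1 (x(t) = 0²/(-26) + t/t = 0*(-1/26) + 1 = 0 + 1 = 1)
((-1582 + 96) + x(12)) + 1262 = ((-1582 + 96) + 1) + 1262 = (-1486 + 1) + 1262 = -1485 + 1262 = -223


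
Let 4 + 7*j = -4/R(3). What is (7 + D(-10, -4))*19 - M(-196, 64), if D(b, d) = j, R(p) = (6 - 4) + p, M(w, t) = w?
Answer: 11059/35 ≈ 315.97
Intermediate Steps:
R(p) = 2 + p
j = -24/35 (j = -4/7 + (-4/(2 + 3))/7 = -4/7 + (-4/5)/7 = -4/7 + (-4*1/5)/7 = -4/7 + (1/7)*(-4/5) = -4/7 - 4/35 = -24/35 ≈ -0.68571)
D(b, d) = -24/35
(7 + D(-10, -4))*19 - M(-196, 64) = (7 - 24/35)*19 - 1*(-196) = (221/35)*19 + 196 = 4199/35 + 196 = 11059/35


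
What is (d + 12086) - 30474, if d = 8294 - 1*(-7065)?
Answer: -3029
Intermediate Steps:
d = 15359 (d = 8294 + 7065 = 15359)
(d + 12086) - 30474 = (15359 + 12086) - 30474 = 27445 - 30474 = -3029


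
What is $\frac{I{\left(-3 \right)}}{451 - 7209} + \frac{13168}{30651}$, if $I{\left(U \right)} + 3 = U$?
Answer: $\frac{44586625}{103569729} \approx 0.4305$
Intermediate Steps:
$I{\left(U \right)} = -3 + U$
$\frac{I{\left(-3 \right)}}{451 - 7209} + \frac{13168}{30651} = \frac{-3 - 3}{451 - 7209} + \frac{13168}{30651} = - \frac{6}{-6758} + 13168 \cdot \frac{1}{30651} = \left(-6\right) \left(- \frac{1}{6758}\right) + \frac{13168}{30651} = \frac{3}{3379} + \frac{13168}{30651} = \frac{44586625}{103569729}$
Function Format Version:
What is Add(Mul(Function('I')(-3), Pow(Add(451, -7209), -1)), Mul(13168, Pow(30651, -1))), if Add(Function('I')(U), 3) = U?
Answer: Rational(44586625, 103569729) ≈ 0.43050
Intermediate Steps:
Function('I')(U) = Add(-3, U)
Add(Mul(Function('I')(-3), Pow(Add(451, -7209), -1)), Mul(13168, Pow(30651, -1))) = Add(Mul(Add(-3, -3), Pow(Add(451, -7209), -1)), Mul(13168, Pow(30651, -1))) = Add(Mul(-6, Pow(-6758, -1)), Mul(13168, Rational(1, 30651))) = Add(Mul(-6, Rational(-1, 6758)), Rational(13168, 30651)) = Add(Rational(3, 3379), Rational(13168, 30651)) = Rational(44586625, 103569729)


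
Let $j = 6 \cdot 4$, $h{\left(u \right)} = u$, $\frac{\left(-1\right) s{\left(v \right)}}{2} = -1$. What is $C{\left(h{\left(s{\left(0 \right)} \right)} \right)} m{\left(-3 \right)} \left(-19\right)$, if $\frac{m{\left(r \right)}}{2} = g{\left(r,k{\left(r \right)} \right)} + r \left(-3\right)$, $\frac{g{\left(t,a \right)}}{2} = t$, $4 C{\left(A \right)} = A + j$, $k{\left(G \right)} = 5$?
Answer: $-741$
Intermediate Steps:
$s{\left(v \right)} = 2$ ($s{\left(v \right)} = \left(-2\right) \left(-1\right) = 2$)
$j = 24$
$C{\left(A \right)} = 6 + \frac{A}{4}$ ($C{\left(A \right)} = \frac{A + 24}{4} = \frac{24 + A}{4} = 6 + \frac{A}{4}$)
$g{\left(t,a \right)} = 2 t$
$m{\left(r \right)} = - 2 r$ ($m{\left(r \right)} = 2 \left(2 r + r \left(-3\right)\right) = 2 \left(2 r - 3 r\right) = 2 \left(- r\right) = - 2 r$)
$C{\left(h{\left(s{\left(0 \right)} \right)} \right)} m{\left(-3 \right)} \left(-19\right) = \left(6 + \frac{1}{4} \cdot 2\right) \left(\left(-2\right) \left(-3\right)\right) \left(-19\right) = \left(6 + \frac{1}{2}\right) 6 \left(-19\right) = \frac{13}{2} \cdot 6 \left(-19\right) = 39 \left(-19\right) = -741$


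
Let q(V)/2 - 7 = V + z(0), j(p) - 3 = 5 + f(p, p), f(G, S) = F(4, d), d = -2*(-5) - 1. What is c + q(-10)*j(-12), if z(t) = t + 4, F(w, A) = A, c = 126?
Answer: 160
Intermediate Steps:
d = 9 (d = 10 - 1 = 9)
f(G, S) = 9
z(t) = 4 + t
j(p) = 17 (j(p) = 3 + (5 + 9) = 3 + 14 = 17)
q(V) = 22 + 2*V (q(V) = 14 + 2*(V + (4 + 0)) = 14 + 2*(V + 4) = 14 + 2*(4 + V) = 14 + (8 + 2*V) = 22 + 2*V)
c + q(-10)*j(-12) = 126 + (22 + 2*(-10))*17 = 126 + (22 - 20)*17 = 126 + 2*17 = 126 + 34 = 160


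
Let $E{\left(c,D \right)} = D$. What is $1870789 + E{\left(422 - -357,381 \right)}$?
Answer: $1871170$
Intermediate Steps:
$1870789 + E{\left(422 - -357,381 \right)} = 1870789 + 381 = 1871170$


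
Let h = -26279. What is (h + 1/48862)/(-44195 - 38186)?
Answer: 1284044497/4025300422 ≈ 0.31899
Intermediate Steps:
(h + 1/48862)/(-44195 - 38186) = (-26279 + 1/48862)/(-44195 - 38186) = (-26279 + 1/48862)/(-82381) = -1284044497/48862*(-1/82381) = 1284044497/4025300422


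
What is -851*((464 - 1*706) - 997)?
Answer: 1054389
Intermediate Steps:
-851*((464 - 1*706) - 997) = -851*((464 - 706) - 997) = -851*(-242 - 997) = -851*(-1239) = 1054389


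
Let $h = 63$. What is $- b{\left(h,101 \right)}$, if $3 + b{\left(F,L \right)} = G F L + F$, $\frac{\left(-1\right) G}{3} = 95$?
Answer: $1813395$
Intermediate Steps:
$G = -285$ ($G = \left(-3\right) 95 = -285$)
$b{\left(F,L \right)} = -3 + F - 285 F L$ ($b{\left(F,L \right)} = -3 + \left(- 285 F L + F\right) = -3 - \left(- F + 285 F L\right) = -3 + F - 285 F L$)
$- b{\left(h,101 \right)} = - (-3 + 63 - 17955 \cdot 101) = - (-3 + 63 - 1813455) = \left(-1\right) \left(-1813395\right) = 1813395$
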